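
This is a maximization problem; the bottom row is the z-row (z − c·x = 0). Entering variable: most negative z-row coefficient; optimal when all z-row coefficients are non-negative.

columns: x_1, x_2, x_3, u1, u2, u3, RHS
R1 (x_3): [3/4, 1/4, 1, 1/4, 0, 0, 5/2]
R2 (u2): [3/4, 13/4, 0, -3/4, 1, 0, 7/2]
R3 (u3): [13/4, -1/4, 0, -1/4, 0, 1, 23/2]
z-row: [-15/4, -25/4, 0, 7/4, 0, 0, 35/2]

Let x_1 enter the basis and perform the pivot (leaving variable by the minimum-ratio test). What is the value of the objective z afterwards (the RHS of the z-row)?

Ratio test on column x_1 — row 1: (5/2)/(3/4) = 10/3; row 2: (7/2)/(3/4) = 14/3; row 3: (23/2)/(13/4) = 46/13. Minimum is 10/3 at row 1 (x_3 leaves); pivot element 3/4.
Pivot on row 1; the z-row RHS becomes 35/2 − (-15/4)·(10/3) = 30.

30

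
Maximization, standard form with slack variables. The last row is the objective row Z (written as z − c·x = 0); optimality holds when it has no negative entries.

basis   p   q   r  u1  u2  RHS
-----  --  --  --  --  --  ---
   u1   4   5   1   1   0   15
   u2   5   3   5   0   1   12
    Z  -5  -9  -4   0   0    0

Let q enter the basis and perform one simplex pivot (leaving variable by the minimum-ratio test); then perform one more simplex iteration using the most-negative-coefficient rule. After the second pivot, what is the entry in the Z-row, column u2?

1/2

Ratio test on column q — row 1: 15/5 = 3; row 2: 12/3 = 4. Minimum is 3 at row 1 (u1 leaves); pivot element 5.
Divide row 1 by 5; eliminate column q from the other rows.
Second iteration: most negative Z-row entry is -11/5 in column r, so r enters.
Ratio test on column r — row 1: 3/(1/5) = 15; row 2: 3/(22/5) = 15/22. Minimum is 15/22 at row 2 (u2 leaves); pivot element 22/5.
Divide row 2 by 22/5; eliminate column r from the other rows.
After both pivots, the entry at the Z-row, column u2 is 1/2.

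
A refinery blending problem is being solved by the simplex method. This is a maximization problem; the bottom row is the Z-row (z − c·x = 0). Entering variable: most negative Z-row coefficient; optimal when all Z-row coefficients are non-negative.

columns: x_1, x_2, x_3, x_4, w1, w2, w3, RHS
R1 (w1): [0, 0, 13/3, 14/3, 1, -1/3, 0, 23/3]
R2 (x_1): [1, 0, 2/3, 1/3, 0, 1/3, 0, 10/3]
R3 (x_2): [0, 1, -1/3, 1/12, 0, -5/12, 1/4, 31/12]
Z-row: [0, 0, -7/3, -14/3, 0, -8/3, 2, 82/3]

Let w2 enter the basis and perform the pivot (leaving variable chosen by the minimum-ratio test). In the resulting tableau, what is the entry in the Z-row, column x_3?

Ratio test on column w2 — row 1: entry -1/3 ≤ 0; row 2: (10/3)/(1/3) = 10; row 3: entry -5/12 ≤ 0. Minimum is 10 at row 2 (x_1 leaves); pivot element 1/3.
Divide row 2 by 1/3; eliminate column w2 from the other rows.
Z-row update in column x_3: -7/3 − (-8/3)·2 = 3.

3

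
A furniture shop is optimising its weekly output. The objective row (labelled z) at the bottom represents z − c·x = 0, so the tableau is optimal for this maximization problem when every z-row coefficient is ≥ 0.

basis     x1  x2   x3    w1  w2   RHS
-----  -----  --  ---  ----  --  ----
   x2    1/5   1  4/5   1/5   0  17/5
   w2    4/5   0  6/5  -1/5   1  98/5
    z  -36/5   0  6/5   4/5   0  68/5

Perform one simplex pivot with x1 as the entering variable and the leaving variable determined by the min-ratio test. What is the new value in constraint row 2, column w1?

Ratio test on column x1 — row 1: (17/5)/(1/5) = 17; row 2: (98/5)/(4/5) = 49/2. Minimum is 17 at row 1 (x2 leaves); pivot element 1/5.
Divide row 1 by 1/5; eliminate column x1 from the other rows.
Row 2 update in column w1: -1/5 − (4/5)·1 = -1.

-1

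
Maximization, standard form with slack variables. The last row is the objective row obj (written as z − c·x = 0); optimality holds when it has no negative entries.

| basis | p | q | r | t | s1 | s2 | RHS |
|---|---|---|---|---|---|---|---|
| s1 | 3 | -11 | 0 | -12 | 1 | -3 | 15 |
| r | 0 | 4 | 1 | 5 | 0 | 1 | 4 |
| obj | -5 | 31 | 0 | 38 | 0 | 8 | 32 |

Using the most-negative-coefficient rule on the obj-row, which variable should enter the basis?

Negative obj-row entries: p: -5.
The most negative is -5 in column p, so p enters.

p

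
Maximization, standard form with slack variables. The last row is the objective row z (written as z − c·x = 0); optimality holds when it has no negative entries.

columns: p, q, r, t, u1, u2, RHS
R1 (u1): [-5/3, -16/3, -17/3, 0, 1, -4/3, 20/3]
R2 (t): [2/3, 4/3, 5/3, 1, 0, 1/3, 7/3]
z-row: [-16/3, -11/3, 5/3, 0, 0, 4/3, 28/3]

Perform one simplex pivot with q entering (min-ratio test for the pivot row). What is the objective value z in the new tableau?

63/4

Ratio test on column q — row 1: entry -16/3 ≤ 0; row 2: (7/3)/(4/3) = 7/4. Minimum is 7/4 at row 2 (t leaves); pivot element 4/3.
Pivot on row 2; the z-row RHS becomes 28/3 − (-11/3)·(7/4) = 63/4.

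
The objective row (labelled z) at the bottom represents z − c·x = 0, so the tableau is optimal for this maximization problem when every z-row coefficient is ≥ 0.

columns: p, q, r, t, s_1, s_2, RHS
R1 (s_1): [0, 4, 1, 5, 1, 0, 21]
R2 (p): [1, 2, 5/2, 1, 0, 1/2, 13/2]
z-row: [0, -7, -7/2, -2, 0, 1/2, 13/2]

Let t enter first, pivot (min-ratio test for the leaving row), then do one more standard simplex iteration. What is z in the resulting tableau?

101/4

Ratio test on column t — row 1: 21/5 = 21/5; row 2: (13/2)/1 = 13/2. Minimum is 21/5 at row 1 (s_1 leaves); pivot element 5.
Pivot on row 1; the z-row RHS becomes 13/2 − (-2)·(21/5) = 149/10.
Next entering variable (most negative z-row entry -27/5): q.
Ratio test on column q — row 1: (21/5)/(4/5) = 21/4; row 2: (23/10)/(6/5) = 23/12. Minimum is 23/12 at row 2 (p leaves); pivot element 6/5.
After the second pivot the z-row RHS is 149/10 − (-27/5)·(23/12) = 101/4.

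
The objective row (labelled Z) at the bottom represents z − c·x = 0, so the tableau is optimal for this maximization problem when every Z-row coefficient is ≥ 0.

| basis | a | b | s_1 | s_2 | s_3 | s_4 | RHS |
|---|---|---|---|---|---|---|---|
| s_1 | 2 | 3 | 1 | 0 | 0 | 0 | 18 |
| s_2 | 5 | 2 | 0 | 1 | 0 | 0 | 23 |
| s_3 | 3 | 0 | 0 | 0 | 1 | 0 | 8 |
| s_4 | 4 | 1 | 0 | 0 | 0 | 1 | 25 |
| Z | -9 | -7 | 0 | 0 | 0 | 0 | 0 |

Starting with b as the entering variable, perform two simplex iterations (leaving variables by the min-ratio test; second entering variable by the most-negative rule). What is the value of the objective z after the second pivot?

482/9

Ratio test on column b — row 1: 18/3 = 6; row 2: 23/2 = 23/2; row 3: entry 0 ≤ 0; row 4: 25/1 = 25. Minimum is 6 at row 1 (s_1 leaves); pivot element 3.
Pivot on row 1; the Z-row RHS becomes 0 − (-7)·6 = 42.
Next entering variable (most negative Z-row entry -13/3): a.
Ratio test on column a — row 1: 6/(2/3) = 9; row 2: 11/(11/3) = 3; row 3: 8/3 = 8/3; row 4: 19/(10/3) = 57/10. Minimum is 8/3 at row 3 (s_3 leaves); pivot element 3.
After the second pivot the Z-row RHS is 42 − (-13/3)·(8/3) = 482/9.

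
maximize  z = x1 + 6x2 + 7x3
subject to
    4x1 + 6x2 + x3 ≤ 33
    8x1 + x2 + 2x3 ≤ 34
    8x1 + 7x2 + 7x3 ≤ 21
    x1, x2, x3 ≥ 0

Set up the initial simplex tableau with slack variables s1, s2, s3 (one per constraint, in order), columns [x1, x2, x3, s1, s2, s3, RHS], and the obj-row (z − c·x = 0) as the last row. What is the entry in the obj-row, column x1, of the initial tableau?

The obj-row carries the negated objective coefficients: the x1 entry is -1.

-1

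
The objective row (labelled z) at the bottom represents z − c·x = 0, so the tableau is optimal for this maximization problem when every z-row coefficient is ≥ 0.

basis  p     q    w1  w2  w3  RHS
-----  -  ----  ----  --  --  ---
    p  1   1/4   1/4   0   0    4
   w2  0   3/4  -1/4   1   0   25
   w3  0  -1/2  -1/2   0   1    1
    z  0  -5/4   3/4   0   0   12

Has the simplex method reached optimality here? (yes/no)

The z-row has a negative entry -5/4 in column q, so it is not optimal.

no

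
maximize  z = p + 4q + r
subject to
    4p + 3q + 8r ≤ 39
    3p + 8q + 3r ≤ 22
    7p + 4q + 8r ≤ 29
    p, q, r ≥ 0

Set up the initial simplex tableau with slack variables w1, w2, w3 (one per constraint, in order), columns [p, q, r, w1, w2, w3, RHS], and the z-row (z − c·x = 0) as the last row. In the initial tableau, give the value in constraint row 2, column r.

Constraint 2 has coefficient 3 on r.

3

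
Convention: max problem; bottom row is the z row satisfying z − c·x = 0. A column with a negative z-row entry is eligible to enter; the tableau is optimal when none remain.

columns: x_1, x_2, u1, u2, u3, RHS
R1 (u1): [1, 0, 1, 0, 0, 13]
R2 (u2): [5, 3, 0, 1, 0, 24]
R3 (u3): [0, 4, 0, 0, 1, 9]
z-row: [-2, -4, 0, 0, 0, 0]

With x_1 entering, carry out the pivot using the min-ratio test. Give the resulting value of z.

48/5

Ratio test on column x_1 — row 1: 13/1 = 13; row 2: 24/5 = 24/5; row 3: entry 0 ≤ 0. Minimum is 24/5 at row 2 (u2 leaves); pivot element 5.
Pivot on row 2; the z-row RHS becomes 0 − (-2)·(24/5) = 48/5.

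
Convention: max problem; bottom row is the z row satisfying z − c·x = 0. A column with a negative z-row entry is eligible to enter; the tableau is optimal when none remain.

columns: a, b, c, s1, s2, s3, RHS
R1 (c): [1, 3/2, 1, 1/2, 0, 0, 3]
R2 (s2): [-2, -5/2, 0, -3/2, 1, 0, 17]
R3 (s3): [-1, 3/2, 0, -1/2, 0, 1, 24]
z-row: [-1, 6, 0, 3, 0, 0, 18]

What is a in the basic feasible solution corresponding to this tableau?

a is not in the basis, so in the current basic feasible solution a = 0.

0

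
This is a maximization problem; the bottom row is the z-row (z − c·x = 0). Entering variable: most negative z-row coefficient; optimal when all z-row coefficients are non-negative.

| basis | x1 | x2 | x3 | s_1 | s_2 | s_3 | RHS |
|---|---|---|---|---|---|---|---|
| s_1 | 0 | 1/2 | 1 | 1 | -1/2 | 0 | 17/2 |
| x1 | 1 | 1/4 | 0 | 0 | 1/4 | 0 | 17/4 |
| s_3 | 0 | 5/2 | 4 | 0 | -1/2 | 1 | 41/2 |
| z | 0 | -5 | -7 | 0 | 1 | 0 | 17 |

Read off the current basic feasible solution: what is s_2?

s_2 is not in the basis, so in the current basic feasible solution s_2 = 0.

0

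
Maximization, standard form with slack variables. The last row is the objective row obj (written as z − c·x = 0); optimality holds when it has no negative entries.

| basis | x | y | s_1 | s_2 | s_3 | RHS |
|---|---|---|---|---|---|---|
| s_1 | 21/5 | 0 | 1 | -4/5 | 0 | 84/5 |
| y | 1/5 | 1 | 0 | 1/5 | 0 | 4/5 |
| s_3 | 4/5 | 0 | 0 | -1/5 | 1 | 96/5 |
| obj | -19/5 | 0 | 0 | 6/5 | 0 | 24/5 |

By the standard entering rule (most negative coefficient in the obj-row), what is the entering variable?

x

Negative obj-row entries: x: -19/5.
The most negative is -19/5 in column x, so x enters.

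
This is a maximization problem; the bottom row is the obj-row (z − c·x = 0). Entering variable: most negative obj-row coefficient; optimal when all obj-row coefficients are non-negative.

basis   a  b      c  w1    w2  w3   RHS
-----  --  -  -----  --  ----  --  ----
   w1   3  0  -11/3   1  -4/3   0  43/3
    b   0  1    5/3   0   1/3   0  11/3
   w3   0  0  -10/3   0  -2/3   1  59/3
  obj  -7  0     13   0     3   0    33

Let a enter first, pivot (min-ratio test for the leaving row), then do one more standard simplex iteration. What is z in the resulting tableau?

203/3

Ratio test on column a — row 1: (43/3)/3 = 43/9; row 2: entry 0 ≤ 0; row 3: entry 0 ≤ 0. Minimum is 43/9 at row 1 (w1 leaves); pivot element 3.
Pivot on row 1; the obj-row RHS becomes 33 − (-7)·(43/9) = 598/9.
Next entering variable (most negative obj-row entry -1/9): w2.
Ratio test on column w2 — row 1: entry -4/9 ≤ 0; row 2: (11/3)/(1/3) = 11; row 3: entry -2/3 ≤ 0. Minimum is 11 at row 2 (b leaves); pivot element 1/3.
After the second pivot the obj-row RHS is 598/9 − (-1/9)·11 = 203/3.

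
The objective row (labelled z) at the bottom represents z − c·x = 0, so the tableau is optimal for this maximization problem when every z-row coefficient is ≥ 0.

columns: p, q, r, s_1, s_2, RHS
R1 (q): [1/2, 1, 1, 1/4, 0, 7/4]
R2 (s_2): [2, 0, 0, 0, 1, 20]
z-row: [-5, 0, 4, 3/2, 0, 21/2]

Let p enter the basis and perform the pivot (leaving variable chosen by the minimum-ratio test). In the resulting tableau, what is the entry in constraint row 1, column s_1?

Ratio test on column p — row 1: (7/4)/(1/2) = 7/2; row 2: 20/2 = 10. Minimum is 7/2 at row 1 (q leaves); pivot element 1/2.
Divide row 1 by 1/2; eliminate column p from the other rows.
In the new row 1, the s_1 entry is the old entry divided by the pivot: (1/4)/(1/2) = 1/2.

1/2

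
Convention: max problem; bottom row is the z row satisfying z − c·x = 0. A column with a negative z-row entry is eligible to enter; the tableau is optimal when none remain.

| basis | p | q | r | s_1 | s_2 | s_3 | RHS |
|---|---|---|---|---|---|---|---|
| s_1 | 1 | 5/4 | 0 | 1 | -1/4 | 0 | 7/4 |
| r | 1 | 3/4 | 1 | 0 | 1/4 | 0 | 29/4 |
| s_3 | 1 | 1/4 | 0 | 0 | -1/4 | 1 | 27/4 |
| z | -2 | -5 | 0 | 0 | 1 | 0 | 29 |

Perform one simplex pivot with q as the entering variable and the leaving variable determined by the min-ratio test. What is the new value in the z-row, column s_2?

Ratio test on column q — row 1: (7/4)/(5/4) = 7/5; row 2: (29/4)/(3/4) = 29/3; row 3: (27/4)/(1/4) = 27. Minimum is 7/5 at row 1 (s_1 leaves); pivot element 5/4.
Divide row 1 by 5/4; eliminate column q from the other rows.
z-row update in column s_2: 1 − (-5)·(-1/5) = 0.

0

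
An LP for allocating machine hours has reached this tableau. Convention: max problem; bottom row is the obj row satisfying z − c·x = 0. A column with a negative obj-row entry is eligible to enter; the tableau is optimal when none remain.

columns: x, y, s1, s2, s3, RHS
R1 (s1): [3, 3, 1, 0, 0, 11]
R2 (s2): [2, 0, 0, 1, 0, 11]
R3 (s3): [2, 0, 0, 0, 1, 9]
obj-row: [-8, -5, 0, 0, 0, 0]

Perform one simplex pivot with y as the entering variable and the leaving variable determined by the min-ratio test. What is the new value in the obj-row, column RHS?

Ratio test on column y — row 1: 11/3 = 11/3; row 2: entry 0 ≤ 0; row 3: entry 0 ≤ 0. Minimum is 11/3 at row 1 (s1 leaves); pivot element 3.
Divide row 1 by 3; eliminate column y from the other rows.
obj-row update in column RHS: 0 − (-5)·(11/3) = 55/3.

55/3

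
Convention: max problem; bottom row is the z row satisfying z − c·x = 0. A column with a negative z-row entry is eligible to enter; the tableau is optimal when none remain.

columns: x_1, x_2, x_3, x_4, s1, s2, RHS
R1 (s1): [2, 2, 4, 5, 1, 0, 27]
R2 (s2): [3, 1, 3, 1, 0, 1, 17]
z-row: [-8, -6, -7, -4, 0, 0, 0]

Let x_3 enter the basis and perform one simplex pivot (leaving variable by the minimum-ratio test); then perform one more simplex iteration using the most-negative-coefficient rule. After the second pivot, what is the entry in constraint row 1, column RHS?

Ratio test on column x_3 — row 1: 27/4 = 27/4; row 2: 17/3 = 17/3. Minimum is 17/3 at row 2 (s2 leaves); pivot element 3.
Divide row 2 by 3; eliminate column x_3 from the other rows.
Second iteration: most negative z-row entry is -11/3 in column x_2, so x_2 enters.
Ratio test on column x_2 — row 1: (13/3)/(2/3) = 13/2; row 2: (17/3)/(1/3) = 17. Minimum is 13/2 at row 1 (s1 leaves); pivot element 2/3.
Divide row 1 by 2/3; eliminate column x_2 from the other rows.
After both pivots, the entry at constraint row 1, column RHS is 13/2.

13/2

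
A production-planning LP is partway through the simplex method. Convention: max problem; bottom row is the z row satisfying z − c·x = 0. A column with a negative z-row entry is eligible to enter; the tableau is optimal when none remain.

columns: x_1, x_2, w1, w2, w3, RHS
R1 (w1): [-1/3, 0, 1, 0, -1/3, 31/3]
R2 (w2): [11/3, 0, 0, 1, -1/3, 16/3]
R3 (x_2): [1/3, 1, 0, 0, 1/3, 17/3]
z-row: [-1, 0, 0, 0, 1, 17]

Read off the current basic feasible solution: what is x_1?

x_1 is not in the basis, so in the current basic feasible solution x_1 = 0.

0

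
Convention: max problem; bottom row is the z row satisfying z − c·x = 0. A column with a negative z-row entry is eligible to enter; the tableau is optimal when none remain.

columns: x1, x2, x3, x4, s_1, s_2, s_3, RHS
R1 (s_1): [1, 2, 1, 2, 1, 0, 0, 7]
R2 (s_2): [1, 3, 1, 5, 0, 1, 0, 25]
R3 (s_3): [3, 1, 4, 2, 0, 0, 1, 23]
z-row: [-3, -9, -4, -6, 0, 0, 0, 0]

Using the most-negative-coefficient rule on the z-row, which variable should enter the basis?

Negative z-row entries: x1: -3, x2: -9, x3: -4, x4: -6.
The most negative is -9 in column x2, so x2 enters.

x2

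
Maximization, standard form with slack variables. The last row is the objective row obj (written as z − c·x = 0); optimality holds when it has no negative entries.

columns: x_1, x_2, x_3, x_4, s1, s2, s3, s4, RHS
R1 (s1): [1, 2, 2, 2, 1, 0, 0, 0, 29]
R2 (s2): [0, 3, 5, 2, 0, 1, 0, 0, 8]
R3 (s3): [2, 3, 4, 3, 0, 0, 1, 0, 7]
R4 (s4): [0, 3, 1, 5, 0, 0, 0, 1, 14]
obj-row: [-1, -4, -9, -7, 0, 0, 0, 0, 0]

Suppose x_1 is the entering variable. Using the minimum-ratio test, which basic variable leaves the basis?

s3

Column x_1 entries and ratios — s1: 29/1 = 29; s2: 0 ≤ 0, skip; s3: 7/2 = 7/2; s4: 0 ≤ 0, skip.
Smallest ratio is 7/2 in the row of s3, so s3 leaves.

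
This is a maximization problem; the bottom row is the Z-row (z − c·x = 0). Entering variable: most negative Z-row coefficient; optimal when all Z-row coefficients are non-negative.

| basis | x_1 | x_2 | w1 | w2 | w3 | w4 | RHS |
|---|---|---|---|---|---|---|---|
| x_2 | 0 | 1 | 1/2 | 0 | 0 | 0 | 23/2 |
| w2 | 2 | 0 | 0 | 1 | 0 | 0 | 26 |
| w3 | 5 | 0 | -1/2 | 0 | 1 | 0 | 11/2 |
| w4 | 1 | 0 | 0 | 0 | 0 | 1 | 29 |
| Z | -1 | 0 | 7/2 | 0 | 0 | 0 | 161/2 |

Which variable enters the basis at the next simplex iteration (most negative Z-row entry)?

Negative Z-row entries: x_1: -1.
The most negative is -1 in column x_1, so x_1 enters.

x_1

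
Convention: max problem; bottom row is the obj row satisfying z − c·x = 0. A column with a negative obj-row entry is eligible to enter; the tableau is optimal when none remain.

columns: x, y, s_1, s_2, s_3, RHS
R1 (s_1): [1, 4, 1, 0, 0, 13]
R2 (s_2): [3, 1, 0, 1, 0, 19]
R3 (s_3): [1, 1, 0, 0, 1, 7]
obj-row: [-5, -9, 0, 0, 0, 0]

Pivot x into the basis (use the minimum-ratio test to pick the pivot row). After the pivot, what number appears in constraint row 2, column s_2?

Ratio test on column x — row 1: 13/1 = 13; row 2: 19/3 = 19/3; row 3: 7/1 = 7. Minimum is 19/3 at row 2 (s_2 leaves); pivot element 3.
Divide row 2 by 3; eliminate column x from the other rows.
In the new row 2, the s_2 entry is the old entry divided by the pivot: 1/3 = 1/3.

1/3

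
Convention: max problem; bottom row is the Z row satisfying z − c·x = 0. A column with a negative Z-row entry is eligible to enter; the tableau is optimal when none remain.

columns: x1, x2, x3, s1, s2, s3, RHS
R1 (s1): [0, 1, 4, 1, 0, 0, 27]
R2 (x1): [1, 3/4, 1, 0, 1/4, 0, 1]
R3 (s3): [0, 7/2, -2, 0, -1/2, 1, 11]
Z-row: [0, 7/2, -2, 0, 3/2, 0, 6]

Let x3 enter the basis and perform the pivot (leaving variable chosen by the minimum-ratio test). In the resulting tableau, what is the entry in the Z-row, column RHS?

Ratio test on column x3 — row 1: 27/4 = 27/4; row 2: 1/1 = 1; row 3: entry -2 ≤ 0. Minimum is 1 at row 2 (x1 leaves); pivot element 1.
Divide row 2 by 1; eliminate column x3 from the other rows.
Z-row update in column RHS: 6 − (-2)·1 = 8.

8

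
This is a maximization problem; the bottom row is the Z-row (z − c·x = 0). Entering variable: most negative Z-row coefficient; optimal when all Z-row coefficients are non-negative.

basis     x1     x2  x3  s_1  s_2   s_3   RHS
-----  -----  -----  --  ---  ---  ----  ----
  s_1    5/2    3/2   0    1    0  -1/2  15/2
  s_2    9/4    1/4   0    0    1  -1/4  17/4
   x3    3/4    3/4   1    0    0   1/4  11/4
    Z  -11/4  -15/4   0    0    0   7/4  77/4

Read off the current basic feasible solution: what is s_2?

17/4

s_2 is basic (row 2); its value is the RHS of that row, 17/4.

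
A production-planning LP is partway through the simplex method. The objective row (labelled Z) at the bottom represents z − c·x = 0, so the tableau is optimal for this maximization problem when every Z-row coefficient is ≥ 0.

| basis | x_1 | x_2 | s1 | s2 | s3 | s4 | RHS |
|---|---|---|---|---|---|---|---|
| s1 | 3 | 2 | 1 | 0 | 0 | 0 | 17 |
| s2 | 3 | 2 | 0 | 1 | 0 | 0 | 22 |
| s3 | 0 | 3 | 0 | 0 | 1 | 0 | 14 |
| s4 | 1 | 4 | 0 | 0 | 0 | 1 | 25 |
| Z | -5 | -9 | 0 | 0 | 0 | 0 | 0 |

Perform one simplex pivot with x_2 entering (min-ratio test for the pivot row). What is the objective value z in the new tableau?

42

Ratio test on column x_2 — row 1: 17/2 = 17/2; row 2: 22/2 = 11; row 3: 14/3 = 14/3; row 4: 25/4 = 25/4. Minimum is 14/3 at row 3 (s3 leaves); pivot element 3.
Pivot on row 3; the Z-row RHS becomes 0 − (-9)·(14/3) = 42.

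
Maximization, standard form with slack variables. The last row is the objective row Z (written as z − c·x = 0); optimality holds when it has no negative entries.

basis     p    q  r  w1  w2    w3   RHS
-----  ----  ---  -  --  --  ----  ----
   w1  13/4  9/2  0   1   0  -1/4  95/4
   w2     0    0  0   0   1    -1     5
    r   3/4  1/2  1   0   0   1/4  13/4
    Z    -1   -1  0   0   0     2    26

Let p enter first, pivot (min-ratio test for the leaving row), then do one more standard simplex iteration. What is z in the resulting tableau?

Ratio test on column p — row 1: (95/4)/(13/4) = 95/13; row 2: entry 0 ≤ 0; row 3: (13/4)/(3/4) = 13/3. Minimum is 13/3 at row 3 (r leaves); pivot element 3/4.
Pivot on row 3; the Z-row RHS becomes 26 − (-1)·(13/3) = 91/3.
Next entering variable (most negative Z-row entry -1/3): q.
Ratio test on column q — row 1: (29/3)/(7/3) = 29/7; row 2: entry 0 ≤ 0; row 3: (13/3)/(2/3) = 13/2. Minimum is 29/7 at row 1 (w1 leaves); pivot element 7/3.
After the second pivot the Z-row RHS is 91/3 − (-1/3)·(29/7) = 222/7.

222/7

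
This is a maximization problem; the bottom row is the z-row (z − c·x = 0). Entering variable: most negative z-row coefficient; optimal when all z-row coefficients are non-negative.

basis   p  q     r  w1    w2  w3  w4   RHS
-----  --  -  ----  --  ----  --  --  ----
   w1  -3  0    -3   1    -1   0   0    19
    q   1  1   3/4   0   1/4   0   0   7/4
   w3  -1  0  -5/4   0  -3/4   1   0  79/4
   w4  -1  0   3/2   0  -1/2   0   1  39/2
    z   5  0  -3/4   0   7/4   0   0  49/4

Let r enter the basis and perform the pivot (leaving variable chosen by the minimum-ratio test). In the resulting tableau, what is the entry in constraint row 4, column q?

-2

Ratio test on column r — row 1: entry -3 ≤ 0; row 2: (7/4)/(3/4) = 7/3; row 3: entry -5/4 ≤ 0; row 4: (39/2)/(3/2) = 13. Minimum is 7/3 at row 2 (q leaves); pivot element 3/4.
Divide row 2 by 3/4; eliminate column r from the other rows.
Row 4 update in column q: 0 − (3/2)·(4/3) = -2.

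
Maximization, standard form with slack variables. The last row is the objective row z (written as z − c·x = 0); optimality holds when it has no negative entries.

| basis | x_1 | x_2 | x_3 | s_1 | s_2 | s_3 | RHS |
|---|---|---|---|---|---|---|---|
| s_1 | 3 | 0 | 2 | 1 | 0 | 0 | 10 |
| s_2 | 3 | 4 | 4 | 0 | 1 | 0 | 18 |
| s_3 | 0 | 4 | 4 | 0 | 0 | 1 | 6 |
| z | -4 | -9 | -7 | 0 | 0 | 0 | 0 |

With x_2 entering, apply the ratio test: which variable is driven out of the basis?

s_3

Column x_2 entries and ratios — s_1: 0 ≤ 0, skip; s_2: 18/4 = 9/2; s_3: 6/4 = 3/2.
Smallest ratio is 3/2 in the row of s_3, so s_3 leaves.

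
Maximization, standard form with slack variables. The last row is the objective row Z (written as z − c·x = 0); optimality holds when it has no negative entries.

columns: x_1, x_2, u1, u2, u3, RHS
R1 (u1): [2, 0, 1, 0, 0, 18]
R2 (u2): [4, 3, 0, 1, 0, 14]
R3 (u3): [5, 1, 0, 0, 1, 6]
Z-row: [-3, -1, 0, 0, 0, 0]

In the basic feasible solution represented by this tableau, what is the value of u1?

18

u1 is basic (row 1); its value is the RHS of that row, 18.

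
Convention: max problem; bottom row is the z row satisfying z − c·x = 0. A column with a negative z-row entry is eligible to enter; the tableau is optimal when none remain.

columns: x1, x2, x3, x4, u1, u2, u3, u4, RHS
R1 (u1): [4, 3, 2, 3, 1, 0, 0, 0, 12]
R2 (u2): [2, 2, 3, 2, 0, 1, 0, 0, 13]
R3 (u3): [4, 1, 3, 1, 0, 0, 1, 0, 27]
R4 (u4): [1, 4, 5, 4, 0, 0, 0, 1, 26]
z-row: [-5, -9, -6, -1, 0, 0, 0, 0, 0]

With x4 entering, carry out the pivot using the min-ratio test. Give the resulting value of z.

Ratio test on column x4 — row 1: 12/3 = 4; row 2: 13/2 = 13/2; row 3: 27/1 = 27; row 4: 26/4 = 13/2. Minimum is 4 at row 1 (u1 leaves); pivot element 3.
Pivot on row 1; the z-row RHS becomes 0 − (-1)·4 = 4.

4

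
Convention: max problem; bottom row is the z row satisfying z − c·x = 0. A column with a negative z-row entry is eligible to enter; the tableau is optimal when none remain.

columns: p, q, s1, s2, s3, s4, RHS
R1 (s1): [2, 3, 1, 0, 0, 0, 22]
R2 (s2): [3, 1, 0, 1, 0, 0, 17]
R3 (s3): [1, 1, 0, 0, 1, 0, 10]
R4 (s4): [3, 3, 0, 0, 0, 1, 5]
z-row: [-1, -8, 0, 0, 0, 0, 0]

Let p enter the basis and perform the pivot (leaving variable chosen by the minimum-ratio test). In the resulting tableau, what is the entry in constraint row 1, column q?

Ratio test on column p — row 1: 22/2 = 11; row 2: 17/3 = 17/3; row 3: 10/1 = 10; row 4: 5/3 = 5/3. Minimum is 5/3 at row 4 (s4 leaves); pivot element 3.
Divide row 4 by 3; eliminate column p from the other rows.
Row 1 update in column q: 3 − 2·1 = 1.

1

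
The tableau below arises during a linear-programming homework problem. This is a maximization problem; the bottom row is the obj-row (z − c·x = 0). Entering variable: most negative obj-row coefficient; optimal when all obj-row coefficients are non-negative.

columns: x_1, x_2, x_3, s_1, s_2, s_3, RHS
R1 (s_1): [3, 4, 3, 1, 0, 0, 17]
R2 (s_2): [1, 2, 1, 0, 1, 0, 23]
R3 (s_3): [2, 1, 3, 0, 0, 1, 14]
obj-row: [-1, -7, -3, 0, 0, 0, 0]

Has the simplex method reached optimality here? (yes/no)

The obj-row has a negative entry -7 in column x_2, so it is not optimal.

no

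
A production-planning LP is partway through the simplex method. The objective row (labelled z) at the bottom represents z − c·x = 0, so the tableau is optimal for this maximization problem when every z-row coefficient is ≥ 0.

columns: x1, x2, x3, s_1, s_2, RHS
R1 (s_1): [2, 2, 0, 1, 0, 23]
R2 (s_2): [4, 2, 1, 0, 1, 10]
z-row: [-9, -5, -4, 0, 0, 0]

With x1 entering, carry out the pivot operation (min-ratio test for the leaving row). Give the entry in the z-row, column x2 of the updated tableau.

-1/2

Ratio test on column x1 — row 1: 23/2 = 23/2; row 2: 10/4 = 5/2. Minimum is 5/2 at row 2 (s_2 leaves); pivot element 4.
Divide row 2 by 4; eliminate column x1 from the other rows.
z-row update in column x2: -5 − (-9)·(1/2) = -1/2.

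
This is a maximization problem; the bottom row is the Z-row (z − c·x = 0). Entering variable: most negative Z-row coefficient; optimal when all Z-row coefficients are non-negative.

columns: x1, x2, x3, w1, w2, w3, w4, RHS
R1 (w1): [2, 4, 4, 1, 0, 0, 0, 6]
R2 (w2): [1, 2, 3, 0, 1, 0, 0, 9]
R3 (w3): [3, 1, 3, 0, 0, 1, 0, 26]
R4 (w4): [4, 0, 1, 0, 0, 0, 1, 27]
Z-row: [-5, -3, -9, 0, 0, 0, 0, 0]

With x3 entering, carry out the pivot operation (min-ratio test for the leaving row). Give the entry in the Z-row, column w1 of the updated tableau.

9/4

Ratio test on column x3 — row 1: 6/4 = 3/2; row 2: 9/3 = 3; row 3: 26/3 = 26/3; row 4: 27/1 = 27. Minimum is 3/2 at row 1 (w1 leaves); pivot element 4.
Divide row 1 by 4; eliminate column x3 from the other rows.
Z-row update in column w1: 0 − (-9)·(1/4) = 9/4.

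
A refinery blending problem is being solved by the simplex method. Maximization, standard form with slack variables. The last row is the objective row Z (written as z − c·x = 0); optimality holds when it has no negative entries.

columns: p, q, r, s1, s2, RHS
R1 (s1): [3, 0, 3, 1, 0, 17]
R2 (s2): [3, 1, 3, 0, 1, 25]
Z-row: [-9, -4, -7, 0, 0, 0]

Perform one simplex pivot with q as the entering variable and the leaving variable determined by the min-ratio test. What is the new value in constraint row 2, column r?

Ratio test on column q — row 1: entry 0 ≤ 0; row 2: 25/1 = 25. Minimum is 25 at row 2 (s2 leaves); pivot element 1.
Divide row 2 by 1; eliminate column q from the other rows.
In the new row 2, the r entry is the old entry divided by the pivot: 3/1 = 3.

3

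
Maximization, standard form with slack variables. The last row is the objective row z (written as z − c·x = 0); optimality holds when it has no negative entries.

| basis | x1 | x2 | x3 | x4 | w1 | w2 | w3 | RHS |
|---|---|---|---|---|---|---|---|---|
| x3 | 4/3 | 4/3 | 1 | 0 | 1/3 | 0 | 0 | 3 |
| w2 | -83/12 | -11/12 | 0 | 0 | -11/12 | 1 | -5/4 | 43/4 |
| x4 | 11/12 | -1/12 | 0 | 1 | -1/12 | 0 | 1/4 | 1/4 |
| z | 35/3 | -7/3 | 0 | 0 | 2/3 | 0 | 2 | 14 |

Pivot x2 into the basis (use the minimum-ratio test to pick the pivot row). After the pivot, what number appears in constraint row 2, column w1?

Ratio test on column x2 — row 1: 3/(4/3) = 9/4; row 2: entry -11/12 ≤ 0; row 3: entry -1/12 ≤ 0. Minimum is 9/4 at row 1 (x3 leaves); pivot element 4/3.
Divide row 1 by 4/3; eliminate column x2 from the other rows.
Row 2 update in column w1: -11/12 − (-11/12)·(1/4) = -11/16.

-11/16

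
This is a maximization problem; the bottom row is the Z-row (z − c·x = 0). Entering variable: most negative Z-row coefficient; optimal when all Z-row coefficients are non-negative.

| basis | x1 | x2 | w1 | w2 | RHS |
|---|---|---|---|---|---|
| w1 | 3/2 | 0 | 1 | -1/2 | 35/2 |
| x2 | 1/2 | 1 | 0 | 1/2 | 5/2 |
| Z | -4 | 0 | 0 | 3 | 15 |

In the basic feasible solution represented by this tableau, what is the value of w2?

w2 is not in the basis, so in the current basic feasible solution w2 = 0.

0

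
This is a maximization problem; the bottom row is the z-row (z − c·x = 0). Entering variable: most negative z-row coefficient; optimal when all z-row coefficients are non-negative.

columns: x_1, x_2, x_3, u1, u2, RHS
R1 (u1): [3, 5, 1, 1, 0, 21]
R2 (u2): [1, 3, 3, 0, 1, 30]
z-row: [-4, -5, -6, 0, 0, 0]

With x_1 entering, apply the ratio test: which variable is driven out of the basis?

u1

Column x_1 entries and ratios — u1: 21/3 = 7; u2: 30/1 = 30.
Smallest ratio is 7 in the row of u1, so u1 leaves.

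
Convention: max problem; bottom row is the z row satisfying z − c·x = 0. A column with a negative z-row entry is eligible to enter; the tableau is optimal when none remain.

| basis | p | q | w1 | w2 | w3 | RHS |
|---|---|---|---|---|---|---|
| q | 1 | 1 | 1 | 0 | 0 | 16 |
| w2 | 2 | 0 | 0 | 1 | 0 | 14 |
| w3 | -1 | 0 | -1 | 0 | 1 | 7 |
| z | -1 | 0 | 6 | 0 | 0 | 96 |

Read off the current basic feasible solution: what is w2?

w2 is basic (row 2); its value is the RHS of that row, 14.

14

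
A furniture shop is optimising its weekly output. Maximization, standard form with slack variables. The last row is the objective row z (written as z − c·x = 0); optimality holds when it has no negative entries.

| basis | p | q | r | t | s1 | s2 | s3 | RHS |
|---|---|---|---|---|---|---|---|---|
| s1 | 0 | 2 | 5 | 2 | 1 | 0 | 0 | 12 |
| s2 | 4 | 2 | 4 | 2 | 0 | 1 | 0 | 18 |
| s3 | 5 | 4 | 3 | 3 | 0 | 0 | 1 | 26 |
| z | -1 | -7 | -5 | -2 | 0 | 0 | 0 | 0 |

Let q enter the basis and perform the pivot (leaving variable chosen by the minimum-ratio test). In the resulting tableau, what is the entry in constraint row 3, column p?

Ratio test on column q — row 1: 12/2 = 6; row 2: 18/2 = 9; row 3: 26/4 = 13/2. Minimum is 6 at row 1 (s1 leaves); pivot element 2.
Divide row 1 by 2; eliminate column q from the other rows.
Row 3 update in column p: 5 − 4·0 = 5.

5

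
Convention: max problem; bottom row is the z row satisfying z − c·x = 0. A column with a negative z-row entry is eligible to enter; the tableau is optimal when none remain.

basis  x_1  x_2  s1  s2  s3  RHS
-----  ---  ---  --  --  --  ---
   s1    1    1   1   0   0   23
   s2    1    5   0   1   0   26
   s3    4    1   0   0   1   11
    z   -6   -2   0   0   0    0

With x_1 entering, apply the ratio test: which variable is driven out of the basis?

Column x_1 entries and ratios — s1: 23/1 = 23; s2: 26/1 = 26; s3: 11/4 = 11/4.
Smallest ratio is 11/4 in the row of s3, so s3 leaves.

s3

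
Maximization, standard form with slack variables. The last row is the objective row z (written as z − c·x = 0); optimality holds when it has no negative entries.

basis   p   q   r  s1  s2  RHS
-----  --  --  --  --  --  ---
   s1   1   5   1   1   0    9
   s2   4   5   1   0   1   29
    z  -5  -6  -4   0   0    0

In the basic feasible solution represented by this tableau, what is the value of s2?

29

s2 is basic (row 2); its value is the RHS of that row, 29.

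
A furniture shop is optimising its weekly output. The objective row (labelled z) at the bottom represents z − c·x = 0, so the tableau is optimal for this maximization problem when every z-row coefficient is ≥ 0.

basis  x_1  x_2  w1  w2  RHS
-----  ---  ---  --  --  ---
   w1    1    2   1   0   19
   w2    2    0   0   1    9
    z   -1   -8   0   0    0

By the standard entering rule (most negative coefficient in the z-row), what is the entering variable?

Negative z-row entries: x_1: -1, x_2: -8.
The most negative is -8 in column x_2, so x_2 enters.

x_2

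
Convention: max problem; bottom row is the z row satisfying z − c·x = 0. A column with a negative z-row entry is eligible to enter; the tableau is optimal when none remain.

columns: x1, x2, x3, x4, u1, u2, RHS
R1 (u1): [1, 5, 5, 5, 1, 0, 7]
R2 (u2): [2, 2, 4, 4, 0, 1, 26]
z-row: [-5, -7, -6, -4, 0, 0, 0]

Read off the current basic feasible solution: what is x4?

0

x4 is not in the basis, so in the current basic feasible solution x4 = 0.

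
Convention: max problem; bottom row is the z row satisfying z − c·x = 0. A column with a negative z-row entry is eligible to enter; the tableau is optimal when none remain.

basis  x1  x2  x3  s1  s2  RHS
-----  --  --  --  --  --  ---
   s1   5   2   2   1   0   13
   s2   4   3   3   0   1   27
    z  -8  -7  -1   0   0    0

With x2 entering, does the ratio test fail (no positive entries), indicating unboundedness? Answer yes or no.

no

Column x2 has positive entries in row(s) 1, 2, so the ratio test bounds it — not unbounded.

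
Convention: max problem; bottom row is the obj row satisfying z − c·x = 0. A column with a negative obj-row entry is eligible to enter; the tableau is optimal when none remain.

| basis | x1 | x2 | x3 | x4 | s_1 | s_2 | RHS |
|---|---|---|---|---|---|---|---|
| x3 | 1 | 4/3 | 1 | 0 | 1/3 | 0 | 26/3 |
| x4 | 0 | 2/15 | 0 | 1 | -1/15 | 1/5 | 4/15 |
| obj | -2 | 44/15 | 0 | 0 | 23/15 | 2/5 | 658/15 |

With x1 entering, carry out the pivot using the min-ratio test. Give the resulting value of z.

Ratio test on column x1 — row 1: (26/3)/1 = 26/3; row 2: entry 0 ≤ 0. Minimum is 26/3 at row 1 (x3 leaves); pivot element 1.
Pivot on row 1; the obj-row RHS becomes 658/15 − (-2)·(26/3) = 306/5.

306/5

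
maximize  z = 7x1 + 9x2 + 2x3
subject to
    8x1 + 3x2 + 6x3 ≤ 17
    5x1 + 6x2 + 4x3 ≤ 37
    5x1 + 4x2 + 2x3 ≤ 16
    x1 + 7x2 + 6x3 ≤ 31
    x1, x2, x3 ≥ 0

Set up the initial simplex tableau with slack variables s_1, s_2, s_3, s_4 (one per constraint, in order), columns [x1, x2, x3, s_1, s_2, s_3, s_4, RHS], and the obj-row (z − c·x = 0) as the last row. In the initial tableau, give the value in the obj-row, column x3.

The obj-row carries the negated objective coefficients: the x3 entry is -2.

-2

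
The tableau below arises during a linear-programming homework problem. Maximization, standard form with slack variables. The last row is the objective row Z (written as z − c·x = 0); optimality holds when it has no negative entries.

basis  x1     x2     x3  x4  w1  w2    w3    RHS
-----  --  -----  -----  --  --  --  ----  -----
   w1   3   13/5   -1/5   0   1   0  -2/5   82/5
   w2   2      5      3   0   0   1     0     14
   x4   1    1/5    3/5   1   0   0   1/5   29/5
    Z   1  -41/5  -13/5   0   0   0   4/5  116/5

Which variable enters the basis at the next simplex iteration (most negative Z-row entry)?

x2

Negative Z-row entries: x2: -41/5, x3: -13/5.
The most negative is -41/5 in column x2, so x2 enters.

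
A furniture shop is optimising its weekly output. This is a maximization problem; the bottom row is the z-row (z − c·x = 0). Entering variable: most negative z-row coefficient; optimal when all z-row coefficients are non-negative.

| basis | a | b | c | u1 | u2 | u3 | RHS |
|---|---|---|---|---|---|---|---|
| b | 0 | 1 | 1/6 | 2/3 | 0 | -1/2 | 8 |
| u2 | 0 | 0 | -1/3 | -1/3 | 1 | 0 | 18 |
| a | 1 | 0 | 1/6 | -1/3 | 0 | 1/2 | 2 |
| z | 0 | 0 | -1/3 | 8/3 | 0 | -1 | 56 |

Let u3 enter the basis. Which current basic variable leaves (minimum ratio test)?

a

Column u3 entries and ratios — b: -1/2 ≤ 0, skip; u2: 0 ≤ 0, skip; a: 2/(1/2) = 4.
Smallest ratio is 4 in the row of a, so a leaves.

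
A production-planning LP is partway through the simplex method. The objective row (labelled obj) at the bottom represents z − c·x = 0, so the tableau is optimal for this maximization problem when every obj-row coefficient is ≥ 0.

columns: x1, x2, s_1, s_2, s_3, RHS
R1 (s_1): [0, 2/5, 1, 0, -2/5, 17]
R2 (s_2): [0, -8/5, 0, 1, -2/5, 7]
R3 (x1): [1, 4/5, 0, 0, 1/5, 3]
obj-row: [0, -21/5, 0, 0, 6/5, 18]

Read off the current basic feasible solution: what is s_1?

s_1 is basic (row 1); its value is the RHS of that row, 17.

17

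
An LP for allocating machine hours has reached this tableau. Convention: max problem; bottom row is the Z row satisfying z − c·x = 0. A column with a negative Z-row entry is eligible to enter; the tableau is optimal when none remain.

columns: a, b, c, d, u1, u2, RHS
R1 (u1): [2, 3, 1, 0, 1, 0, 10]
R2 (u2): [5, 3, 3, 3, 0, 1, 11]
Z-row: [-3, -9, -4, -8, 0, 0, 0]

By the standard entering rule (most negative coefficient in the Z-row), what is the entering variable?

Negative Z-row entries: a: -3, b: -9, c: -4, d: -8.
The most negative is -9 in column b, so b enters.

b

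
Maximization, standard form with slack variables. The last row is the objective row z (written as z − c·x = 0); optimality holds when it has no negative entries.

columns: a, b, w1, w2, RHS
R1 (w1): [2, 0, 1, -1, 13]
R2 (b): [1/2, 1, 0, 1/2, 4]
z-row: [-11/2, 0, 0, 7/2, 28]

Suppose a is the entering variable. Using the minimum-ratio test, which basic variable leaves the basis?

Column a entries and ratios — w1: 13/2 = 13/2; b: 4/(1/2) = 8.
Smallest ratio is 13/2 in the row of w1, so w1 leaves.

w1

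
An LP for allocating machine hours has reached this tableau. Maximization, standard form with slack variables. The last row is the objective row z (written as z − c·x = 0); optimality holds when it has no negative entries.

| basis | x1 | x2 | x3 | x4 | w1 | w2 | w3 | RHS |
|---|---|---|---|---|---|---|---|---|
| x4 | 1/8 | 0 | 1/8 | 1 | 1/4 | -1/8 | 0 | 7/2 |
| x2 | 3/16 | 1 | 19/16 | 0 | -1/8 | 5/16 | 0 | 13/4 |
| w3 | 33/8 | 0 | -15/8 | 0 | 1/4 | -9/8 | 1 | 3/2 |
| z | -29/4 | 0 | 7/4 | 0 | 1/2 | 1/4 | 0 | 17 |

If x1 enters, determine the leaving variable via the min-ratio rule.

Column x1 entries and ratios — x4: (7/2)/(1/8) = 28; x2: (13/4)/(3/16) = 52/3; w3: (3/2)/(33/8) = 4/11.
Smallest ratio is 4/11 in the row of w3, so w3 leaves.

w3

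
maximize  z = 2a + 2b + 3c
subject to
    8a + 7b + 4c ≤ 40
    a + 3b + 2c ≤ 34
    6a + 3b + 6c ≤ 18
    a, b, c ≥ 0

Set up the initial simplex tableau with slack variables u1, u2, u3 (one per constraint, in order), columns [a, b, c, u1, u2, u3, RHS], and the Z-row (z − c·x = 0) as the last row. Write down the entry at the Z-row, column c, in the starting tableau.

-3

The Z-row carries the negated objective coefficients: the c entry is -3.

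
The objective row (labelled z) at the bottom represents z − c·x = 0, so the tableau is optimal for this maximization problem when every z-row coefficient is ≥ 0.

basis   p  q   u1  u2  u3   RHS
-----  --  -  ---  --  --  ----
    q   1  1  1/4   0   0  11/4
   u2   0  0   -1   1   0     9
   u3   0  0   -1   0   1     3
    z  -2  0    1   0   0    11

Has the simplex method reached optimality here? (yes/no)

The z-row has a negative entry -2 in column p, so it is not optimal.

no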